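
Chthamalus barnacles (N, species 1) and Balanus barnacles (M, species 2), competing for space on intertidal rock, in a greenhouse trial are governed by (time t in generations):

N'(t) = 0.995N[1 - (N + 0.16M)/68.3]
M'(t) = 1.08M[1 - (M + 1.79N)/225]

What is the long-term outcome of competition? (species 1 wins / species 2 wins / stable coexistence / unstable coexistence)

stable coexistence

Compare the nullcline intercepts: K1/α12 = 68.3/0.16 = 427 > K2 = 225; K2/α21 = 225/1.79 = 126 > K1 = 68.3.
Since both inequalities hold, each species can invade when rare, so the interior equilibrium is stable.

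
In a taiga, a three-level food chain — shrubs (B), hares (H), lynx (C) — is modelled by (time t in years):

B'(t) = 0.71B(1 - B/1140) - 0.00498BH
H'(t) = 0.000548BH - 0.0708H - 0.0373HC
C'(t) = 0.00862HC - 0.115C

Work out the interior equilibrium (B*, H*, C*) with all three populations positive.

From dC/dt = 0: 0.00862H* = 0.115, so H* = 13.3.
From dB/dt = 0: 0.71(1 - B*/1140) = 0.00498·13.3, giving B* = 1140·(1 - 0.0936) = 1030.
From dH/dt = 0: 0.000548·1030 - 0.0708 = 0.0373C*, so C* = 0.495/0.0373 = 13.3.

B* ≈ 1030, H* ≈ 13.3, C* ≈ 13.3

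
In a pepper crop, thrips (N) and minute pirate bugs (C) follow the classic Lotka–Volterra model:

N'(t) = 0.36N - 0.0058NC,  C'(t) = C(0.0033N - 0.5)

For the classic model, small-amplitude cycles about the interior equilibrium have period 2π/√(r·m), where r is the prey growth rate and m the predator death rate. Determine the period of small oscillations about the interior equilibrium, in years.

T ≈ 14.8 years

Here r = 0.36 and m = 0.5, so r·m = 0.18.
ω = √0.18 = 0.424 per year, hence T = 2π/ω ≈ 14.8 years.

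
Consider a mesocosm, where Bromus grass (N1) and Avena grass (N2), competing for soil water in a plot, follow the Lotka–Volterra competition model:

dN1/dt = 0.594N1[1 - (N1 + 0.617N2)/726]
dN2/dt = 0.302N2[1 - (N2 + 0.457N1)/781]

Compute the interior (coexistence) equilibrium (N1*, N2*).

Setting both brackets to zero gives the nullclines N1 + 0.617N2 = 726 and 0.457N1 + N2 = 781.
Substituting N2 = 781 - 0.457N1 into the first: N1(1 - 0.617·0.457) = 726 - 0.617·781.
So N1* = 244/0.718 = 340, and then N2* = 781 - 0.457·340 = 626.

N1* ≈ 340, N2* ≈ 626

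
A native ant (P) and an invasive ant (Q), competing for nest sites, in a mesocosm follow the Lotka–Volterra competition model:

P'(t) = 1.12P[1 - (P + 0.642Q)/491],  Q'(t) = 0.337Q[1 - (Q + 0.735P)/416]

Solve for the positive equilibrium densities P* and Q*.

Setting both brackets to zero gives the nullclines P + 0.642Q = 491 and 0.735P + Q = 416.
Substituting Q = 416 - 0.735P into the first: P(1 - 0.642·0.735) = 491 - 0.642·416.
So P* = 224/0.528 = 424, and then Q* = 416 - 0.735·424 = 104.

P* ≈ 424, Q* ≈ 104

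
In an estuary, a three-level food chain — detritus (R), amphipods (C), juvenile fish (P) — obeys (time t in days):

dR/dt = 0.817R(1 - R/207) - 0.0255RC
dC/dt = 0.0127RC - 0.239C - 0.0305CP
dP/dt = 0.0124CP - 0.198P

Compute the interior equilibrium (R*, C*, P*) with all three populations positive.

From dP/dt = 0: 0.0124C* = 0.198, so C* = 16.
From dR/dt = 0: 0.817(1 - R*/207) = 0.0255·16, giving R* = 207·(1 - 0.498) = 104.
From dC/dt = 0: 0.0127·104 - 0.239 = 0.0305P*, so P* = 1.08/0.0305 = 35.4.

R* ≈ 104, C* ≈ 16, P* ≈ 35.4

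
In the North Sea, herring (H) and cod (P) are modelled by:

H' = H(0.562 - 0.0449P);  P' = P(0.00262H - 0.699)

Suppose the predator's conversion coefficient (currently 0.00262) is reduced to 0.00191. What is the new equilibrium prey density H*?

H* ≈ 366

At the interior fixed point, setting dP/dt = 0 with P > 0 fixes H* = (predator death rate)/(HP coefficient) — independent of the other coefficients.
With the change, H* = 0.699/0.00191 = 366; it rises from 267.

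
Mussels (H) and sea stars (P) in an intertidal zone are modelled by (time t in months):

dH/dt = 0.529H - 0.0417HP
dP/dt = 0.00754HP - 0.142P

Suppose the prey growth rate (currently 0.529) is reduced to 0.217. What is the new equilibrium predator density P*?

At the interior fixed point, setting dH/dt = 0 with H > 0 fixes P* = (prey growth rate)/(HP coefficient) — independent of the other coefficients.
With the change, P* = 0.217/0.0417 = 5.2; it falls from 12.7.

P* ≈ 5.2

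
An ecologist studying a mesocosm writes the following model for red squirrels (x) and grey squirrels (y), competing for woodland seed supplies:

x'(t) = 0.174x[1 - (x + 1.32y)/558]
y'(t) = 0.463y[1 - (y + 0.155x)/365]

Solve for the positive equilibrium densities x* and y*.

Setting both brackets to zero gives the nullclines x + 1.32y = 558 and 0.155x + y = 365.
Substituting y = 365 - 0.155x into the first: x(1 - 1.32·0.155) = 558 - 1.32·365.
So x* = 76.2/0.795 = 95.8, and then y* = 365 - 0.155·95.8 = 350.

x* ≈ 95.8, y* ≈ 350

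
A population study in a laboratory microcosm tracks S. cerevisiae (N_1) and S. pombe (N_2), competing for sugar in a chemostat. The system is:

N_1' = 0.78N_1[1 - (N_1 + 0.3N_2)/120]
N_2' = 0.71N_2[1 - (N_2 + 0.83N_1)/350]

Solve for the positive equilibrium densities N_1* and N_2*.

Setting both brackets to zero gives the nullclines N_1 + 0.3N_2 = 120 and 0.83N_1 + N_2 = 350.
Substituting N_2 = 350 - 0.83N_1 into the first: N_1(1 - 0.3·0.83) = 120 - 0.3·350.
So N_1* = 15/0.751 = 20, and then N_2* = 350 - 0.83·20 = 333.

N_1* ≈ 20, N_2* ≈ 333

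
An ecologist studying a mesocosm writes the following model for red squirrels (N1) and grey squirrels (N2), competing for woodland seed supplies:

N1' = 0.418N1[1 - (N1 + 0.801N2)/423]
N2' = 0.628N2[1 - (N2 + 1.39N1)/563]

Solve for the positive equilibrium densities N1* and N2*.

Setting both brackets to zero gives the nullclines N1 + 0.801N2 = 423 and 1.39N1 + N2 = 563.
Substituting N2 = 563 - 1.39N1 into the first: N1(1 - 0.801·1.39) = 423 - 0.801·563.
So N1* = -28/-0.113 = 247, and then N2* = 563 - 1.39·247 = 220.

N1* ≈ 247, N2* ≈ 220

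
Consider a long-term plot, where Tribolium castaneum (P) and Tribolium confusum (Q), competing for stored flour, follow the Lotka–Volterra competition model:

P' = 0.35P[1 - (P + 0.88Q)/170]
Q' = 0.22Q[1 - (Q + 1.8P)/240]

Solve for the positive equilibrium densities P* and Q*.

Setting both brackets to zero gives the nullclines P + 0.88Q = 170 and 1.8P + Q = 240.
Substituting Q = 240 - 1.8P into the first: P(1 - 0.88·1.8) = 170 - 0.88·240.
So P* = -41.2/-0.584 = 70.5, and then Q* = 240 - 1.8·70.5 = 113.

P* ≈ 70.5, Q* ≈ 113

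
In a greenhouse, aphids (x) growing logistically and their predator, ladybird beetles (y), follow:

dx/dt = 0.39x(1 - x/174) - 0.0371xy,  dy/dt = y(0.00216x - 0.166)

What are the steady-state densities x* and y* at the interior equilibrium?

x* ≈ 76.9, y* ≈ 5.87

From dy/dt = 0 with y > 0: 0.00216x* = 0.166, so x* = 76.9.
Substitute into dx/dt = 0: 0.39(1 - 76.9/174) = 0.0371y*.
The bracket is 0.558, giving y* = 0.218/0.0371 = 5.87.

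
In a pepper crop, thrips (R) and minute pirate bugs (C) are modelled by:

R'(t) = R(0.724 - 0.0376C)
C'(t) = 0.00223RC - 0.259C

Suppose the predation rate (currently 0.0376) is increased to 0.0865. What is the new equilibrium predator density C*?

C* ≈ 8.37

At the interior fixed point, setting dR/dt = 0 with R > 0 fixes C* = (prey growth rate)/(RC coefficient) — independent of the other coefficients.
With the change, C* = 0.724/0.0865 = 8.37; it falls from 19.3.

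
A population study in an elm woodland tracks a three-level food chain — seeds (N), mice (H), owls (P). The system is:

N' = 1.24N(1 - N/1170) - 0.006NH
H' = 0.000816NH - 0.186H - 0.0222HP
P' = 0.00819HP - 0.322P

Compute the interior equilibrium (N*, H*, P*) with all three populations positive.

N* ≈ 947, H* ≈ 39.3, P* ≈ 26.4

From dP/dt = 0: 0.00819H* = 0.322, so H* = 39.3.
From dN/dt = 0: 1.24(1 - N*/1170) = 0.006·39.3, giving N* = 1170·(1 - 0.19) = 947.
From dH/dt = 0: 0.000816·947 - 0.186 = 0.0222P*, so P* = 0.587/0.0222 = 26.4.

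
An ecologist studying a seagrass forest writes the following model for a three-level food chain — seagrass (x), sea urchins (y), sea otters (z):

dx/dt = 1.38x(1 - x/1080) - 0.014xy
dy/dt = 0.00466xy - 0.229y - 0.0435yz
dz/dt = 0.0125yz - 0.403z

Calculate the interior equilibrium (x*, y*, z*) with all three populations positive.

x* ≈ 727, y* ≈ 32.2, z* ≈ 72.6

From dz/dt = 0: 0.0125y* = 0.403, so y* = 32.2.
From dx/dt = 0: 1.38(1 - x*/1080) = 0.014·32.2, giving x* = 1080·(1 - 0.327) = 727.
From dy/dt = 0: 0.00466·727 - 0.229 = 0.0435z*, so z* = 3.16/0.0435 = 72.6.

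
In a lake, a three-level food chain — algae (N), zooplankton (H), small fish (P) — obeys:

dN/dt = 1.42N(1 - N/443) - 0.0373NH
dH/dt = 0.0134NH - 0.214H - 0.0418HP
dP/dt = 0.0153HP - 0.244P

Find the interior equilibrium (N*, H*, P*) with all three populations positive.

N* ≈ 257, H* ≈ 15.9, P* ≈ 77.4

From dP/dt = 0: 0.0153H* = 0.244, so H* = 15.9.
From dN/dt = 0: 1.42(1 - N*/443) = 0.0373·15.9, giving N* = 443·(1 - 0.419) = 257.
From dH/dt = 0: 0.0134·257 - 0.214 = 0.0418P*, so P* = 3.24/0.0418 = 77.4.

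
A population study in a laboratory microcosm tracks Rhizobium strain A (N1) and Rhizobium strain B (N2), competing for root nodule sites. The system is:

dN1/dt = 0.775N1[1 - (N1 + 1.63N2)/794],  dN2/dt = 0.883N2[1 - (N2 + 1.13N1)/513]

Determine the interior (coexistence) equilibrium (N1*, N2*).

Setting both brackets to zero gives the nullclines N1 + 1.63N2 = 794 and 1.13N1 + N2 = 513.
Substituting N2 = 513 - 1.13N1 into the first: N1(1 - 1.63·1.13) = 794 - 1.63·513.
So N1* = -42.2/-0.842 = 50.1, and then N2* = 513 - 1.13·50.1 = 456.

N1* ≈ 50.1, N2* ≈ 456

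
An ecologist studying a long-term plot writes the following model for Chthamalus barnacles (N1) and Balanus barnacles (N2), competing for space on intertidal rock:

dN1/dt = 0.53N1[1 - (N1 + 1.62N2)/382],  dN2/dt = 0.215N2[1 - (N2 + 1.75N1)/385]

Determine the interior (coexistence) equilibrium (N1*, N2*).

Setting both brackets to zero gives the nullclines N1 + 1.62N2 = 382 and 1.75N1 + N2 = 385.
Substituting N2 = 385 - 1.75N1 into the first: N1(1 - 1.62·1.75) = 382 - 1.62·385.
So N1* = -242/-1.83 = 132, and then N2* = 385 - 1.75·132 = 154.

N1* ≈ 132, N2* ≈ 154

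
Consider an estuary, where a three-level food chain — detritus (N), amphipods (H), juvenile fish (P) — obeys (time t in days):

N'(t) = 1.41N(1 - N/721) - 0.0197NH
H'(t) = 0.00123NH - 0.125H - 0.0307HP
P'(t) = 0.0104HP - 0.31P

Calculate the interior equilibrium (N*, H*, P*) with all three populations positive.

From dP/dt = 0: 0.0104H* = 0.31, so H* = 29.8.
From dN/dt = 0: 1.41(1 - N*/721) = 0.0197·29.8, giving N* = 721·(1 - 0.416) = 421.
From dH/dt = 0: 0.00123·421 - 0.125 = 0.0307P*, so P* = 0.392/0.0307 = 12.8.

N* ≈ 421, H* ≈ 29.8, P* ≈ 12.8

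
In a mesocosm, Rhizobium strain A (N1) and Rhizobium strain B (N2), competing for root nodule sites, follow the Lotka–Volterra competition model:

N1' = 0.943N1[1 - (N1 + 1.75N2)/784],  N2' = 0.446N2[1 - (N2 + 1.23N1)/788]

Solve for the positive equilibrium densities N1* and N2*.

Setting both brackets to zero gives the nullclines N1 + 1.75N2 = 784 and 1.23N1 + N2 = 788.
Substituting N2 = 788 - 1.23N1 into the first: N1(1 - 1.75·1.23) = 784 - 1.75·788.
So N1* = -595/-1.15 = 516, and then N2* = 788 - 1.23·516 = 153.

N1* ≈ 516, N2* ≈ 153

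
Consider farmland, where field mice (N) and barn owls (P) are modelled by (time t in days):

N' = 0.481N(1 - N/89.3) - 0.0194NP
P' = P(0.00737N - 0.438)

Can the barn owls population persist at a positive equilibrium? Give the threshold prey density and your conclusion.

The predator equation gives dP/dt > 0 only when N > 0.438/0.00737 = 59.4.
Without the predator, N → K = 89.3. Since 89.3 > 59.4, the predator can invade and persist.

Threshold N = 59.4; K > 59.4, so yes, the predator persists.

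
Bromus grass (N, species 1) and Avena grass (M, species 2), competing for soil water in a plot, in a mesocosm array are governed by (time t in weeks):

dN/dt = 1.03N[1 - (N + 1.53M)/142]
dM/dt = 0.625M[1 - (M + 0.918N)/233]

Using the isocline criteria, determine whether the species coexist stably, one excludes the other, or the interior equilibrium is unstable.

species 2 excludes species 1

Compare the nullcline intercepts: K1/α12 = 142/1.53 = 92.8 < K2 = 233; K2/α21 = 233/0.918 = 254 > K1 = 142.
Since the inequalities point opposite ways, species 2 can invade but species 1 cannot.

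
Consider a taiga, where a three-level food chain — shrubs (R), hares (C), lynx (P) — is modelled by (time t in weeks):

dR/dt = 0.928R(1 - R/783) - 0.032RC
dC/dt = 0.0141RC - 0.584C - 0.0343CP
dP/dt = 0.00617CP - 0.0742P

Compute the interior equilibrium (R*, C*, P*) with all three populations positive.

From dP/dt = 0: 0.00617C* = 0.0742, so C* = 12.
From dR/dt = 0: 0.928(1 - R*/783) = 0.032·12, giving R* = 783·(1 - 0.415) = 458.
From dC/dt = 0: 0.0141·458 - 0.584 = 0.0343P*, so P* = 5.88/0.0343 = 171.

R* ≈ 458, C* ≈ 12, P* ≈ 171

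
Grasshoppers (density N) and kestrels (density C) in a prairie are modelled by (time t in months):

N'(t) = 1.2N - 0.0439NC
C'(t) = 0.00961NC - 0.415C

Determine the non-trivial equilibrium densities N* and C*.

Set dC/dt = 0 with C > 0: 0.00961N - 0.415 = 0, so N* = 0.415/0.00961 = 43.2.
Set dN/dt = 0 with N > 0: 1.2 - 0.0439C = 0, so C* = 1.2/0.0439 = 27.3.

N* ≈ 43.2, C* ≈ 27.3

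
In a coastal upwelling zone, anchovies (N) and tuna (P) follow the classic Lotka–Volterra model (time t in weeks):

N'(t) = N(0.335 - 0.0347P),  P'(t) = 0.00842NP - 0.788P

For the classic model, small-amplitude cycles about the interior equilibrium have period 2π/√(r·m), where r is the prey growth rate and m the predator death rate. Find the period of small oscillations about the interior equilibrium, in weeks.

T ≈ 12.2 weeks

Here r = 0.335 and m = 0.788, so r·m = 0.264.
ω = √0.264 = 0.514 per week, hence T = 2π/ω ≈ 12.2 weeks.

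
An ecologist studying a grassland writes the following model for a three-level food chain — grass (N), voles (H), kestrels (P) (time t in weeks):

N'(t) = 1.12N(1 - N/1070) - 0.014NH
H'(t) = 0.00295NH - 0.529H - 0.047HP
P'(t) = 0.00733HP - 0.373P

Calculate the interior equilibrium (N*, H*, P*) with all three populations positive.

From dP/dt = 0: 0.00733H* = 0.373, so H* = 50.9.
From dN/dt = 0: 1.12(1 - N*/1070) = 0.014·50.9, giving N* = 1070·(1 - 0.636) = 389.
From dH/dt = 0: 0.00295·389 - 0.529 = 0.047P*, so P* = 0.62/0.047 = 13.2.

N* ≈ 389, H* ≈ 50.9, P* ≈ 13.2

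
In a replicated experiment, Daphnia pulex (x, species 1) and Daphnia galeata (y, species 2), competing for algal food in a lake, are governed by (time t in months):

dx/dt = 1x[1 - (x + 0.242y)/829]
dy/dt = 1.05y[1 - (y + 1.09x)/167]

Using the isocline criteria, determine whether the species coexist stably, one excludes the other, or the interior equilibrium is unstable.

species 1 excludes species 2

Compare the nullcline intercepts: K1/α12 = 829/0.242 = 3430 > K2 = 167; K2/α21 = 167/1.09 = 153 < K1 = 829.
Since the inequalities point opposite ways, species 1 can invade but species 2 cannot.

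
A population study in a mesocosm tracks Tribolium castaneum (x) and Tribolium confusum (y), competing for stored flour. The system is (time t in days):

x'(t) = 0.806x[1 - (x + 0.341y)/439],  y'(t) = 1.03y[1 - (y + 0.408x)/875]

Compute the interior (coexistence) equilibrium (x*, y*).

x* ≈ 163, y* ≈ 808

Setting both brackets to zero gives the nullclines x + 0.341y = 439 and 0.408x + y = 875.
Substituting y = 875 - 0.408x into the first: x(1 - 0.341·0.408) = 439 - 0.341·875.
So x* = 141/0.861 = 163, and then y* = 875 - 0.408·163 = 808.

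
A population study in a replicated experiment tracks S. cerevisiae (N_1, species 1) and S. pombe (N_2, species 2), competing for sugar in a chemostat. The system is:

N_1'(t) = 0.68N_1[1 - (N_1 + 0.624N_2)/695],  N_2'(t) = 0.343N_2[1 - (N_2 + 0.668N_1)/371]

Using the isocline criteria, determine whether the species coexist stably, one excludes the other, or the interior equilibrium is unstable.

species 1 excludes species 2

Compare the nullcline intercepts: K1/α12 = 695/0.624 = 1110 > K2 = 371; K2/α21 = 371/0.668 = 555 < K1 = 695.
Since the inequalities point opposite ways, species 1 can invade but species 2 cannot.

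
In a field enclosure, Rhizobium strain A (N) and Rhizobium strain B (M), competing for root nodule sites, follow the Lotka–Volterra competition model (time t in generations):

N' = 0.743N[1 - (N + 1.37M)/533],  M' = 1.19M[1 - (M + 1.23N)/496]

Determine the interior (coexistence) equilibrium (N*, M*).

Setting both brackets to zero gives the nullclines N + 1.37M = 533 and 1.23N + M = 496.
Substituting M = 496 - 1.23N into the first: N(1 - 1.37·1.23) = 533 - 1.37·496.
So N* = -147/-0.685 = 214, and then M* = 496 - 1.23·214 = 233.

N* ≈ 214, M* ≈ 233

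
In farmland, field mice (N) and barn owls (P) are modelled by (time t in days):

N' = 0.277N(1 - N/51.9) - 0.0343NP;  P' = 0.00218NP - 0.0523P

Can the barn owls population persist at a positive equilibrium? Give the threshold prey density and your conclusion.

The predator equation gives dP/dt > 0 only when N > 0.0523/0.00218 = 24.
Without the predator, N → K = 51.9. Since 51.9 > 24, the predator can invade and persist.

Threshold N = 24; K > 24, so yes, the predator persists.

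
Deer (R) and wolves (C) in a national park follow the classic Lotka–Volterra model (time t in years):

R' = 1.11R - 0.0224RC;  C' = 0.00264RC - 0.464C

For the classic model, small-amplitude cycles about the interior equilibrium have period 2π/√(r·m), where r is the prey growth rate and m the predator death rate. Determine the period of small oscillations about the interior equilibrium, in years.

Here r = 1.11 and m = 0.464, so r·m = 0.515.
ω = √0.515 = 0.718 per year, hence T = 2π/ω ≈ 8.76 years.

T ≈ 8.76 years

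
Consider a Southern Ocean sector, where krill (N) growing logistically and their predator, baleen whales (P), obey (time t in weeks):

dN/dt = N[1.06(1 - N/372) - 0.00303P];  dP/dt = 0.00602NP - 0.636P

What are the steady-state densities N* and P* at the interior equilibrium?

From dP/dt = 0 with P > 0: 0.00602N* = 0.636, so N* = 106.
Substitute into dN/dt = 0: 1.06(1 - 106/372) = 0.00303P*.
The bracket is 0.716, giving P* = 0.759/0.00303 = 250.

N* ≈ 106, P* ≈ 250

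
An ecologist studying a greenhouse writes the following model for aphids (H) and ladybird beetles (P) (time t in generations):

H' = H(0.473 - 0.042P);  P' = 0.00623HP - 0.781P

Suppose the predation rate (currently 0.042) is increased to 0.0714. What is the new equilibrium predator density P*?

P* ≈ 6.62

At the interior fixed point, setting dH/dt = 0 with H > 0 fixes P* = (prey growth rate)/(HP coefficient) — independent of the other coefficients.
With the change, P* = 0.473/0.0714 = 6.62; it falls from 11.3.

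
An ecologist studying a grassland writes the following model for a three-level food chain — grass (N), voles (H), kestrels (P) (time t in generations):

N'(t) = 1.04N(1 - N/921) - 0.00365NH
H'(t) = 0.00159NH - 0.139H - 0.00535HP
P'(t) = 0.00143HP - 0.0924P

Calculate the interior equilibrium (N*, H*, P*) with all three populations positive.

From dP/dt = 0: 0.00143H* = 0.0924, so H* = 64.6.
From dN/dt = 0: 1.04(1 - N*/921) = 0.00365·64.6, giving N* = 921·(1 - 0.227) = 712.
From dH/dt = 0: 0.00159·712 - 0.139 = 0.00535P*, so P* = 0.993/0.00535 = 186.

N* ≈ 712, H* ≈ 64.6, P* ≈ 186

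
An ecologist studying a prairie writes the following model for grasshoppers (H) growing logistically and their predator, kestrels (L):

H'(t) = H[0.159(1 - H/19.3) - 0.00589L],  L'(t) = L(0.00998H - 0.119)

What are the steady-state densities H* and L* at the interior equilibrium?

H* ≈ 11.9, L* ≈ 10.3

From dL/dt = 0 with L > 0: 0.00998H* = 0.119, so H* = 11.9.
Substitute into dH/dt = 0: 0.159(1 - 11.9/19.3) = 0.00589L*.
The bracket is 0.382, giving L* = 0.0608/0.00589 = 10.3.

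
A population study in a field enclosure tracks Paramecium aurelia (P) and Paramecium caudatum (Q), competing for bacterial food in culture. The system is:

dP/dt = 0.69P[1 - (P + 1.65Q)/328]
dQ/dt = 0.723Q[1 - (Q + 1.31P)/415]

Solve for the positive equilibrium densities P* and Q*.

P* ≈ 307, Q* ≈ 12.6

Setting both brackets to zero gives the nullclines P + 1.65Q = 328 and 1.31P + Q = 415.
Substituting Q = 415 - 1.31P into the first: P(1 - 1.65·1.31) = 328 - 1.65·415.
So P* = -357/-1.16 = 307, and then Q* = 415 - 1.31·307 = 12.6.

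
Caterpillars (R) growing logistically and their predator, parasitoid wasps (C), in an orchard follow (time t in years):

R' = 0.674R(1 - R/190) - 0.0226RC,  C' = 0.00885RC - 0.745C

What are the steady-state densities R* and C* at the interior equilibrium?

From dC/dt = 0 with C > 0: 0.00885R* = 0.745, so R* = 84.2.
Substitute into dR/dt = 0: 0.674(1 - 84.2/190) = 0.0226C*.
The bracket is 0.557, giving C* = 0.375/0.0226 = 16.6.

R* ≈ 84.2, C* ≈ 16.6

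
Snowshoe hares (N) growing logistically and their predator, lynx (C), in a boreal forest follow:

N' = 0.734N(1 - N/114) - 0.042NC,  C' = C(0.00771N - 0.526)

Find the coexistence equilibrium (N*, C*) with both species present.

N* ≈ 68.2, C* ≈ 7.02

From dC/dt = 0 with C > 0: 0.00771N* = 0.526, so N* = 68.2.
Substitute into dN/dt = 0: 0.734(1 - 68.2/114) = 0.042C*.
The bracket is 0.402, giving C* = 0.295/0.042 = 7.02.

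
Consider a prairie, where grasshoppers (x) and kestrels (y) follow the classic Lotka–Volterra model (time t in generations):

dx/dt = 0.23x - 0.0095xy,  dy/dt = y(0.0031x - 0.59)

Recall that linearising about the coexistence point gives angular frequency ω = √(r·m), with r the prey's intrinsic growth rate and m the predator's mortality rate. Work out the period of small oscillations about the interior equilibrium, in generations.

Here r = 0.23 and m = 0.59, so r·m = 0.136.
ω = √0.136 = 0.368 per generation, hence T = 2π/ω ≈ 17.1 generations.

T ≈ 17.1 generations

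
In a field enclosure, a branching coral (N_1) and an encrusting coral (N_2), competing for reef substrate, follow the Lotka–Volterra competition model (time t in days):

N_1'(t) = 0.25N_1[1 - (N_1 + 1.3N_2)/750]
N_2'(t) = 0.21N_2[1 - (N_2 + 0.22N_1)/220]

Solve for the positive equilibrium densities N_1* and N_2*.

N_1* ≈ 650, N_2* ≈ 77

Setting both brackets to zero gives the nullclines N_1 + 1.3N_2 = 750 and 0.22N_1 + N_2 = 220.
Substituting N_2 = 220 - 0.22N_1 into the first: N_1(1 - 1.3·0.22) = 750 - 1.3·220.
So N_1* = 464/0.714 = 650, and then N_2* = 220 - 0.22·650 = 77.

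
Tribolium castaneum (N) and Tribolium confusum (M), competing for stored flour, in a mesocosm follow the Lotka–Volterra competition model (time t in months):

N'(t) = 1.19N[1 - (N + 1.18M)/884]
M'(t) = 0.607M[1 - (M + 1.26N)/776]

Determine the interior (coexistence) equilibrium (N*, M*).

Setting both brackets to zero gives the nullclines N + 1.18M = 884 and 1.26N + M = 776.
Substituting M = 776 - 1.26N into the first: N(1 - 1.18·1.26) = 884 - 1.18·776.
So N* = -31.7/-0.487 = 65.1, and then M* = 776 - 1.26·65.1 = 694.

N* ≈ 65.1, M* ≈ 694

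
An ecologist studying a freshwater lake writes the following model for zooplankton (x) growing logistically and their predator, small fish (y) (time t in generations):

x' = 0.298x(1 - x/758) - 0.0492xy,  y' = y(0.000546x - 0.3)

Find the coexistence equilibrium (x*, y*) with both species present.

x* ≈ 549, y* ≈ 1.67

From dy/dt = 0 with y > 0: 0.000546x* = 0.3, so x* = 549.
Substitute into dx/dt = 0: 0.298(1 - 549/758) = 0.0492y*.
The bracket is 0.275, giving y* = 0.082/0.0492 = 1.67.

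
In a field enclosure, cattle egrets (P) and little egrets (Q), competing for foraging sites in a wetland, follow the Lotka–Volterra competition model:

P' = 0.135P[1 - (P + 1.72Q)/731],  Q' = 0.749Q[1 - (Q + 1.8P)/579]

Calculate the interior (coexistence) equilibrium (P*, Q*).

Setting both brackets to zero gives the nullclines P + 1.72Q = 731 and 1.8P + Q = 579.
Substituting Q = 579 - 1.8P into the first: P(1 - 1.72·1.8) = 731 - 1.72·579.
So P* = -265/-2.1 = 126, and then Q* = 579 - 1.8·126 = 352.

P* ≈ 126, Q* ≈ 352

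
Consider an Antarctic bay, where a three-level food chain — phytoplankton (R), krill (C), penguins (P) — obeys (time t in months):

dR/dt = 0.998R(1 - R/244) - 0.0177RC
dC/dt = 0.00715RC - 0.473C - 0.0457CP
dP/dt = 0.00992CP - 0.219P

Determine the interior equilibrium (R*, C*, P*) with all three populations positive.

R* ≈ 148, C* ≈ 22.1, P* ≈ 12.9

From dP/dt = 0: 0.00992C* = 0.219, so C* = 22.1.
From dR/dt = 0: 0.998(1 - R*/244) = 0.0177·22.1, giving R* = 244·(1 - 0.392) = 148.
From dC/dt = 0: 0.00715·148 - 0.473 = 0.0457P*, so P* = 0.589/0.0457 = 12.9.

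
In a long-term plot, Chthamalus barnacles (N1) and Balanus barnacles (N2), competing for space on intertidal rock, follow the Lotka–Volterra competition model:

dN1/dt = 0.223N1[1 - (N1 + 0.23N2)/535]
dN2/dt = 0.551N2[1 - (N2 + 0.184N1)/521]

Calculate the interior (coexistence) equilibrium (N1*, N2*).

Setting both brackets to zero gives the nullclines N1 + 0.23N2 = 535 and 0.184N1 + N2 = 521.
Substituting N2 = 521 - 0.184N1 into the first: N1(1 - 0.23·0.184) = 535 - 0.23·521.
So N1* = 415/0.958 = 434, and then N2* = 521 - 0.184·434 = 441.

N1* ≈ 434, N2* ≈ 441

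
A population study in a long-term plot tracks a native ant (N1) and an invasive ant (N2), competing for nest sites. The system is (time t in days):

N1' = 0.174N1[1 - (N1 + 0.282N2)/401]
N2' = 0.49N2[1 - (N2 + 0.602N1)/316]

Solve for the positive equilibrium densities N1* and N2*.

N1* ≈ 376, N2* ≈ 89.9

Setting both brackets to zero gives the nullclines N1 + 0.282N2 = 401 and 0.602N1 + N2 = 316.
Substituting N2 = 316 - 0.602N1 into the first: N1(1 - 0.282·0.602) = 401 - 0.282·316.
So N1* = 312/0.83 = 376, and then N2* = 316 - 0.602·376 = 89.9.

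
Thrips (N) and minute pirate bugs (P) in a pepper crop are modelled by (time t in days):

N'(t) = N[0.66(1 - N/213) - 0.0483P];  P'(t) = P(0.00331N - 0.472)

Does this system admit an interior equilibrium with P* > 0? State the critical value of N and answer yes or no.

The predator equation gives dP/dt > 0 only when N > 0.472/0.00331 = 143.
Without the predator, N → K = 213. Since 213 > 143, the predator can invade and persist.

Threshold N = 143; K > 143, so yes, the predator persists.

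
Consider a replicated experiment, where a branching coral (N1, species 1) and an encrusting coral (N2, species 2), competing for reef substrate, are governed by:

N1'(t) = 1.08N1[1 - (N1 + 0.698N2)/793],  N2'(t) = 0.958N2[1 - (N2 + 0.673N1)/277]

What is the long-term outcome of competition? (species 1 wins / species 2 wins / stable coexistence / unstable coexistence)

Compare the nullcline intercepts: K1/α12 = 793/0.698 = 1140 > K2 = 277; K2/α21 = 277/0.673 = 412 < K1 = 793.
Since the inequalities point opposite ways, species 1 can invade but species 2 cannot.

species 1 excludes species 2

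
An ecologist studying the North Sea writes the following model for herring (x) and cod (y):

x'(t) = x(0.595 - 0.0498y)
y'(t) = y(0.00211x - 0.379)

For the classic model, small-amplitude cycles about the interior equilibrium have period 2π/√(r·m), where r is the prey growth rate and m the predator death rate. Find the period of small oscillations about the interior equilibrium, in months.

T ≈ 13.2 months

Here r = 0.595 and m = 0.379, so r·m = 0.226.
ω = √0.226 = 0.475 per month, hence T = 2π/ω ≈ 13.2 months.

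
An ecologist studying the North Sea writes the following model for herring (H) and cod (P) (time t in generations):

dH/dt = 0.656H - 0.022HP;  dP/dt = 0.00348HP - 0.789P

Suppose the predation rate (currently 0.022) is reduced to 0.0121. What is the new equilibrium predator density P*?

At the interior fixed point, setting dH/dt = 0 with H > 0 fixes P* = (prey growth rate)/(HP coefficient) — independent of the other coefficients.
With the change, P* = 0.656/0.0121 = 54.2; it rises from 29.8.

P* ≈ 54.2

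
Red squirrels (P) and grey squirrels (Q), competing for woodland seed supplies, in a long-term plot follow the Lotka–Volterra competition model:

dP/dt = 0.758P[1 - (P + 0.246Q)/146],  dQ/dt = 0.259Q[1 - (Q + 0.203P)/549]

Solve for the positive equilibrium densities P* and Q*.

P* ≈ 11.5, Q* ≈ 547

Setting both brackets to zero gives the nullclines P + 0.246Q = 146 and 0.203P + Q = 549.
Substituting Q = 549 - 0.203P into the first: P(1 - 0.246·0.203) = 146 - 0.246·549.
So P* = 10.9/0.95 = 11.5, and then Q* = 549 - 0.203·11.5 = 547.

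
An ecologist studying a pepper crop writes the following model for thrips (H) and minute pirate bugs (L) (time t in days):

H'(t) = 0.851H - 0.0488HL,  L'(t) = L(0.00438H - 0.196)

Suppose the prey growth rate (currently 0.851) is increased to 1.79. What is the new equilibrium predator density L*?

At the interior fixed point, setting dH/dt = 0 with H > 0 fixes L* = (prey growth rate)/(HL coefficient) — independent of the other coefficients.
With the change, L* = 1.79/0.0488 = 36.7; it rises from 17.4.

L* ≈ 36.7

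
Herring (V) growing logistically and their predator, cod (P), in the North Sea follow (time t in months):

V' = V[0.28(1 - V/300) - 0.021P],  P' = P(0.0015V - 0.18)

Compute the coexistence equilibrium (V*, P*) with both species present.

From dP/dt = 0 with P > 0: 0.0015V* = 0.18, so V* = 120.
Substitute into dV/dt = 0: 0.28(1 - 120/300) = 0.021P*.
The bracket is 0.6, giving P* = 0.168/0.021 = 8.

V* ≈ 120, P* ≈ 8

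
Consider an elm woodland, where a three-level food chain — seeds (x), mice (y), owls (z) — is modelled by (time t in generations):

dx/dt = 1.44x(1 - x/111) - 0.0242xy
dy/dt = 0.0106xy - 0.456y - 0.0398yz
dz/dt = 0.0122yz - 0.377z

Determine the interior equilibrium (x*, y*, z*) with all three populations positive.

x* ≈ 53.4, y* ≈ 30.9, z* ≈ 2.75

From dz/dt = 0: 0.0122y* = 0.377, so y* = 30.9.
From dx/dt = 0: 1.44(1 - x*/111) = 0.0242·30.9, giving x* = 111·(1 - 0.519) = 53.4.
From dy/dt = 0: 0.0106·53.4 - 0.456 = 0.0398z*, so z* = 0.11/0.0398 = 2.75.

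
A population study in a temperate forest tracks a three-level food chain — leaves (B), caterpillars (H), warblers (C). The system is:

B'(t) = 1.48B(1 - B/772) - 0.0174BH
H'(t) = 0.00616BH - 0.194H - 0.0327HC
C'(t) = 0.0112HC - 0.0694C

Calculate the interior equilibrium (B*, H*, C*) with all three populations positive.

From dC/dt = 0: 0.0112H* = 0.0694, so H* = 6.2.
From dB/dt = 0: 1.48(1 - B*/772) = 0.0174·6.2, giving B* = 772·(1 - 0.0728) = 716.
From dH/dt = 0: 0.00616·716 - 0.194 = 0.0327C*, so C* = 4.22/0.0327 = 129.

B* ≈ 716, H* ≈ 6.2, C* ≈ 129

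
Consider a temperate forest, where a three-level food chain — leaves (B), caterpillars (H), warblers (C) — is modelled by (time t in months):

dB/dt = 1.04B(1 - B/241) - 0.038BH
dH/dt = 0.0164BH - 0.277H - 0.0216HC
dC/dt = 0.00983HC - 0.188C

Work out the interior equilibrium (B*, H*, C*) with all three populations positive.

B* ≈ 72.6, H* ≈ 19.1, C* ≈ 42.3

From dC/dt = 0: 0.00983H* = 0.188, so H* = 19.1.
From dB/dt = 0: 1.04(1 - B*/241) = 0.038·19.1, giving B* = 241·(1 - 0.699) = 72.6.
From dH/dt = 0: 0.0164·72.6 - 0.277 = 0.0216C*, so C* = 0.913/0.0216 = 42.3.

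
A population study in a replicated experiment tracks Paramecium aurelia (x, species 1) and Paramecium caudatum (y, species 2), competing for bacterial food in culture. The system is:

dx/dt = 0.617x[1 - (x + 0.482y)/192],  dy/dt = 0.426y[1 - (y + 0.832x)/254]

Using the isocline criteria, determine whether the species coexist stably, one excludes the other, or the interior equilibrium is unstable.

stable coexistence

Compare the nullcline intercepts: K1/α12 = 192/0.482 = 398 > K2 = 254; K2/α21 = 254/0.832 = 305 > K1 = 192.
Since both inequalities hold, each species can invade when rare, so the interior equilibrium is stable.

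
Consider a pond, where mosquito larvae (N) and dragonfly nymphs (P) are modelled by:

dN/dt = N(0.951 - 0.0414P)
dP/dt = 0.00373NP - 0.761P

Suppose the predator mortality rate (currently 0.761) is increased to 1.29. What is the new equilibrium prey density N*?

N* ≈ 346

At the interior fixed point, setting dP/dt = 0 with P > 0 fixes N* = (predator death rate)/(NP coefficient) — independent of the other coefficients.
With the change, N* = 1.29/0.00373 = 346; it rises from 204.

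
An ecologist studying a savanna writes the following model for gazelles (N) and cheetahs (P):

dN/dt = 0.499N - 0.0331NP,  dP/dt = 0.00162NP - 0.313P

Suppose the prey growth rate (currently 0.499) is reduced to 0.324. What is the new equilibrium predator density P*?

P* ≈ 9.79

At the interior fixed point, setting dN/dt = 0 with N > 0 fixes P* = (prey growth rate)/(NP coefficient) — independent of the other coefficients.
With the change, P* = 0.324/0.0331 = 9.79; it falls from 15.1.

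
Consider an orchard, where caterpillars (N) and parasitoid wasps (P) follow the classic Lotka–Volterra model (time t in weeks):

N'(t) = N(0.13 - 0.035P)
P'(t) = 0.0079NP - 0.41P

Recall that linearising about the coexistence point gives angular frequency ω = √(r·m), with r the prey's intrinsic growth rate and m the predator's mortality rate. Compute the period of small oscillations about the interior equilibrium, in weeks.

Here r = 0.13 and m = 0.41, so r·m = 0.0533.
ω = √0.0533 = 0.231 per week, hence T = 2π/ω ≈ 27.2 weeks.

T ≈ 27.2 weeks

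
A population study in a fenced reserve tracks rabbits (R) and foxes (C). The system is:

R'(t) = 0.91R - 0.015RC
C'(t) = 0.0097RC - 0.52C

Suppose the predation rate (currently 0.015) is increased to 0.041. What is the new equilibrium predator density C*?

At the interior fixed point, setting dR/dt = 0 with R > 0 fixes C* = (prey growth rate)/(RC coefficient) — independent of the other coefficients.
With the change, C* = 0.91/0.041 = 22.2; it falls from 60.7.

C* ≈ 22.2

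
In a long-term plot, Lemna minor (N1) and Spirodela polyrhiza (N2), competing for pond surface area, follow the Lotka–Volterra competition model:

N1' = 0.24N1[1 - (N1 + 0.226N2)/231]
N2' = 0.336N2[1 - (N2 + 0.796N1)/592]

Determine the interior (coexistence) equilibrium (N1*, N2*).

Setting both brackets to zero gives the nullclines N1 + 0.226N2 = 231 and 0.796N1 + N2 = 592.
Substituting N2 = 592 - 0.796N1 into the first: N1(1 - 0.226·0.796) = 231 - 0.226·592.
So N1* = 97.2/0.82 = 119, and then N2* = 592 - 0.796·119 = 498.

N1* ≈ 119, N2* ≈ 498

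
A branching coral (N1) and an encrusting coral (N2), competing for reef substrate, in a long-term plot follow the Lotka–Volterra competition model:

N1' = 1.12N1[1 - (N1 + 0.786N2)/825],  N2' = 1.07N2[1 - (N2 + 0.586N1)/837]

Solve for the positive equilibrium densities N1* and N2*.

Setting both brackets to zero gives the nullclines N1 + 0.786N2 = 825 and 0.586N1 + N2 = 837.
Substituting N2 = 837 - 0.586N1 into the first: N1(1 - 0.786·0.586) = 825 - 0.786·837.
So N1* = 167/0.539 = 310, and then N2* = 837 - 0.586·310 = 655.

N1* ≈ 310, N2* ≈ 655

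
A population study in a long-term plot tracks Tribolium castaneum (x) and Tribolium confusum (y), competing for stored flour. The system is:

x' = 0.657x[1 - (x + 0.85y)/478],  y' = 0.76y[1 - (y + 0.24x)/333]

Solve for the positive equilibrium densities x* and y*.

Setting both brackets to zero gives the nullclines x + 0.85y = 478 and 0.24x + y = 333.
Substituting y = 333 - 0.24x into the first: x(1 - 0.85·0.24) = 478 - 0.85·333.
So x* = 195/0.796 = 245, and then y* = 333 - 0.24·245 = 274.

x* ≈ 245, y* ≈ 274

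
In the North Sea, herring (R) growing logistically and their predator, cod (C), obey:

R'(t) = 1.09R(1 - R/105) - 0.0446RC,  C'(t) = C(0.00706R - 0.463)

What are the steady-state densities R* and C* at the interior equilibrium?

R* ≈ 65.6, C* ≈ 9.18

From dC/dt = 0 with C > 0: 0.00706R* = 0.463, so R* = 65.6.
Substitute into dR/dt = 0: 1.09(1 - 65.6/105) = 0.0446C*.
The bracket is 0.375, giving C* = 0.409/0.0446 = 9.18.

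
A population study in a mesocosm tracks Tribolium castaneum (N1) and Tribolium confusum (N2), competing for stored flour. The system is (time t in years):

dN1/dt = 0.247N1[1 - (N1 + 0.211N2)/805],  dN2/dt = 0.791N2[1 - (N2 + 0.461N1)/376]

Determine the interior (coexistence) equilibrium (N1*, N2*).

N1* ≈ 804, N2* ≈ 5.42

Setting both brackets to zero gives the nullclines N1 + 0.211N2 = 805 and 0.461N1 + N2 = 376.
Substituting N2 = 376 - 0.461N1 into the first: N1(1 - 0.211·0.461) = 805 - 0.211·376.
So N1* = 726/0.903 = 804, and then N2* = 376 - 0.461·804 = 5.42.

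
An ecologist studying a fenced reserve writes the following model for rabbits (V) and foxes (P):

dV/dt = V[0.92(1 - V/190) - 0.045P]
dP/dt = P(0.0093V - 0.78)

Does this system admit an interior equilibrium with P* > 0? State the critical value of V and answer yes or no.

Threshold V = 83.9; K > 83.9, so yes, the predator persists.

The predator equation gives dP/dt > 0 only when V > 0.78/0.0093 = 83.9.
Without the predator, V → K = 190. Since 190 > 83.9, the predator can invade and persist.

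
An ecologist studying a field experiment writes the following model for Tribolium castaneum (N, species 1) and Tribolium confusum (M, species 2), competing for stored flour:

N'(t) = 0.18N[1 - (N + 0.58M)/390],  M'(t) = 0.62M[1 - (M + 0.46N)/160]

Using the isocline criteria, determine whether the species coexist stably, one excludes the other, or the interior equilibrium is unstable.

species 1 excludes species 2

Compare the nullcline intercepts: K1/α12 = 390/0.58 = 672 > K2 = 160; K2/α21 = 160/0.46 = 348 < K1 = 390.
Since the inequalities point opposite ways, species 1 can invade but species 2 cannot.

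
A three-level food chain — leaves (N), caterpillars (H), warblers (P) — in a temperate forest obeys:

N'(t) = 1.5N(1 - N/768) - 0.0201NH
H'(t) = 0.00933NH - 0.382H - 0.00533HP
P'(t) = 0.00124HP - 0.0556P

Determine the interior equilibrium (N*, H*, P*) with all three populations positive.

N* ≈ 307, H* ≈ 44.8, P* ≈ 465

From dP/dt = 0: 0.00124H* = 0.0556, so H* = 44.8.
From dN/dt = 0: 1.5(1 - N*/768) = 0.0201·44.8, giving N* = 768·(1 - 0.601) = 307.
From dH/dt = 0: 0.00933·307 - 0.382 = 0.00533P*, so P* = 2.48/0.00533 = 465.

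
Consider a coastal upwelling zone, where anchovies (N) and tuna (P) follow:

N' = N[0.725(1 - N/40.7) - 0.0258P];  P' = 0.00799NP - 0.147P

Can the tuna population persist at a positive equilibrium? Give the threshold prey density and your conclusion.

The predator equation gives dP/dt > 0 only when N > 0.147/0.00799 = 18.4.
Without the predator, N → K = 40.7. Since 40.7 > 18.4, the predator can invade and persist.

Threshold N = 18.4; K > 18.4, so yes, the predator persists.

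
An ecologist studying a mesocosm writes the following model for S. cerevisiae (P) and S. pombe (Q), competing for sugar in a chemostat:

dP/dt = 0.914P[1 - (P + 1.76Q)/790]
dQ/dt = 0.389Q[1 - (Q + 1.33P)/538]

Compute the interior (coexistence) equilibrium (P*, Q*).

Setting both brackets to zero gives the nullclines P + 1.76Q = 790 and 1.33P + Q = 538.
Substituting Q = 538 - 1.33P into the first: P(1 - 1.76·1.33) = 790 - 1.76·538.
So P* = -157/-1.34 = 117, and then Q* = 538 - 1.33·117 = 382.

P* ≈ 117, Q* ≈ 382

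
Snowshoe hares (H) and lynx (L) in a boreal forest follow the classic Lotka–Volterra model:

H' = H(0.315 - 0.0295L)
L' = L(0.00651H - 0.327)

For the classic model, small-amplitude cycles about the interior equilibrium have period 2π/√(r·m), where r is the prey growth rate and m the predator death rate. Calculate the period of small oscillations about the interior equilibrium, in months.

Here r = 0.315 and m = 0.327, so r·m = 0.103.
ω = √0.103 = 0.321 per month, hence T = 2π/ω ≈ 19.6 months.

T ≈ 19.6 months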